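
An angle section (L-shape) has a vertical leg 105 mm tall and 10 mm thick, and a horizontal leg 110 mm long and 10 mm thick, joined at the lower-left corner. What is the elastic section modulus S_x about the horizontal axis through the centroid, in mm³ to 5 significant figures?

S_x ≈ 2.8131 × 10⁴ mm³

Treat the section as a set of non-overlapping primitives; coordinates are from the bounding-box lower-left.
Vertical leg: 10 × 105, A = 1 050 mm², y = 52.5 mm, Ī = 964687.5 mm⁴.
Horizontal leg (remainder): 100 × 10, A = 1 000 mm², y = 5 mm, Ī = 8333.333 mm⁴.
Centroid: ȳ = ΣA·y / ΣA = 29.32927 mm.
Transfer each piece to the horizontal axis through the centroid using Ī + A·d² with d = y − 29.32927:
  vertical leg: d = 23.17073 mm → contributes +1 528 414 mm⁴
  horizontal leg (remainder): d = -24.32927 mm → contributes +600246.6 mm⁴
Total I = 2 128 661 mm⁴.
Extreme fibre distance c = 75.67073 mm; S = I/c = 28130.57 mm³.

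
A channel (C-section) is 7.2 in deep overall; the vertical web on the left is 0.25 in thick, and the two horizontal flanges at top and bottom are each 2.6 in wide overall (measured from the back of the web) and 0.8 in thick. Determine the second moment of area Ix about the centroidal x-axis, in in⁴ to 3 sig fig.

Break the section into simple shapes (no overlaps), measuring from the bottom-left corner of the bounding box.
Web: 0.25 × 7.2, A = 1.8 in², y = 3.6 in, Ī = 7.776 in⁴.
Top flange (beyond web): 2.35 × 0.8, A = 1.88 in², y = 6.8 in, Ī = 0.10027 in⁴.
Bottom flange (beyond web): 2.35 × 0.8, A = 1.88 in², y = 0.4 in, Ī = 0.10027 in⁴.
By symmetry the centroid is at mid-height, ȳ = 3.6 in.
Transfer each piece to the centroidal x-axis using Ī + A·d² with d = y − 3.6:
  web: d = 0 in → contributes +7.776 in⁴
  top flange (beyond web): d = 3.2 in → contributes +19.351 in⁴
  bottom flange (beyond web): d = -3.2 in → contributes +19.351 in⁴
Total I = 46.479 in⁴.

Ix ≈ 46.5 in⁴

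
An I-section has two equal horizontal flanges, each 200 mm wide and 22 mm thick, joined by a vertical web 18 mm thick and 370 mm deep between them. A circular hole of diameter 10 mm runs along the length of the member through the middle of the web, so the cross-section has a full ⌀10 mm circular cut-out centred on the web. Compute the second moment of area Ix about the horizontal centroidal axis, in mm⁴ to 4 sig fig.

Break the section into simple shapes (no overlaps), measuring from the bottom-left corner of the bounding box.
Bottom flange: 200 × 22, A = 4 400 mm², y = 11 mm, Ī = 177 467 mm⁴.
Web: 18 × 370, A = 6 660 mm², y = 207 mm, Ī = 75 979 500 mm⁴.
Top flange: 200 × 22, A = 4 400 mm², y = 403 mm, Ī = 177 467 mm⁴.
Hole (subtracted): ⌀10, A = 78.5398 mm², y = 207 mm, Ī = 490.874 mm⁴.
By symmetry the centroid is at mid-height, ȳ = 207 mm.
Transfer each piece to the horizontal centroidal axis using Ī + A·d² with d = y − 207:
  bottom flange: d = -196 mm → contributes +169 207 867 mm⁴
  web: d = 0 mm → contributes +75 979 500 mm⁴
  top flange: d = 196 mm → contributes +169 207 867 mm⁴
  hole: d = 0 mm → contributes −490.874 mm⁴
Total I = 414 394 742 mm⁴.

Ix ≈ 4.144 × 10⁸ mm⁴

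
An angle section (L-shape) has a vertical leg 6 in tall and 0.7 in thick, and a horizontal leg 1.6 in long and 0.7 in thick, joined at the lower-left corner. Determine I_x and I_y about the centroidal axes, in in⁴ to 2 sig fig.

I_x ≈ 16 in⁴, I_y ≈ 0.56 in⁴

Treat the section as a set of non-overlapping primitives; coordinates are from the bounding-box lower-left.
Vertical leg: 0.7 × 6, A = 4.2 in², y = 3 in, Ī = 12.6 in⁴.
Horizontal leg (remainder): 0.9 × 0.7, A = 0.63 in², y = 0.35 in, Ī = 0.02573 in⁴.
Centroid: ȳ = ΣA·y / ΣA = 2.654 in.
Transfer each piece to the centroidal x-axis using Ī + A·d² with d = y − 2.654:
  vertical leg: d = 0.3457 in → contributes +13.1 in⁴
  horizontal leg (remainder): d = -2.304 in → contributes +3.371 in⁴
Total I = 16.47 in⁴.
For the y-axis: x̄ = 0.4543 in.
Repeating about the centroidal y-axis gives I_y = 0.5646 in⁴.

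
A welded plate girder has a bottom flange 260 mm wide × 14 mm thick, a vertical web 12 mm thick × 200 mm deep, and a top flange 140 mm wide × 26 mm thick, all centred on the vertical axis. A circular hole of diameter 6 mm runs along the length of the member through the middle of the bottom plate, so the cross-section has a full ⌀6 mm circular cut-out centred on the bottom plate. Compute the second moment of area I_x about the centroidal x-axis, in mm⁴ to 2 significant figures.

I_x ≈ 9.6 × 10⁷ mm⁴

Split into non-overlapping primitives; take the origin at the lower-left of the bounding box.
Bottom plate: 260 × 14, A = 3 640 mm², y = 7 mm, Ī = 59 453 mm⁴.
Web plate: 12 × 200, A = 2 400 mm², y = 114 mm, Ī = 8 000 000 mm⁴.
Top plate: 140 × 26, A = 3 640 mm², y = 227 mm, Ī = 205 053 mm⁴.
Hole (subtracted): ⌀6, A = 28.27 mm², y = 7 mm, Ī = 63.62 mm⁴.
Centroid: ȳ = ΣA·y / ΣA = 116.6 mm.
Transfer each piece to the centroidal x-axis using Ī + A·d² with d = y − 116.6:
  bottom plate: d = -109.6 mm → contributes +43 764 776 mm⁴
  web plate: d = -2.576 mm → contributes +8 015 929 mm⁴
  top plate: d = 110.4 mm → contributes +44 589 038 mm⁴
  hole: d = -109.6 mm → contributes −339 552 mm⁴
Total I = 96 030 191 mm⁴.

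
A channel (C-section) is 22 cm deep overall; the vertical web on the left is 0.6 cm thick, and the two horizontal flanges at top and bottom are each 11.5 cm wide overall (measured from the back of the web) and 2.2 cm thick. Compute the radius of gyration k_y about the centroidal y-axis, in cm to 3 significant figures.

k_y ≈ 3.66 cm

Decompose the section into non-overlapping parts with the origin at the bottom-left of its bounding rectangle.
Web: 0.6 × 22, A = 13.2 cm², x = 0.3 cm, Ī = 0.396 cm⁴.
Top flange (beyond web): 10.9 × 2.2, A = 23.98 cm², x = 6.05 cm, Ī = 237.42 cm⁴.
Bottom flange (beyond web): 10.9 × 2.2, A = 23.98 cm², x = 6.05 cm, Ī = 237.42 cm⁴.
Centroid: x̄ = ΣA·x / ΣA = 4.809 cm.
Transfer each piece to the centroidal y-axis using Ī + A·d² with d = x − 4.809:
  web: d = -4.509 cm → contributes +268.77 cm⁴
  top flange (beyond web): d = 1.241 cm → contributes +274.35 cm⁴
  bottom flange (beyond web): d = 1.241 cm → contributes +274.35 cm⁴
Total I = 817.47 cm⁴.
Radius of gyration: k = √(I/A) = √(817.47 / 61.16) = 3.656 cm.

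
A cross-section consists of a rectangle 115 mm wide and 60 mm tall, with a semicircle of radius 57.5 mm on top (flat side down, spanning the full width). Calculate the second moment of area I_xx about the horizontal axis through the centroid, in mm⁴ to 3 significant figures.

I_xx ≈ 1.20 × 10⁷ mm⁴

Split into non-overlapping primitives; take the origin at the lower-left of the bounding box.
Rectangular body: 115 × 60, A = 6 900 mm², y = 30 mm, Ī = 2 070 000 mm⁴.
Semicircular cap: semicircle r = 57.5, A = 5193.4 mm², y = 84.404 mm, Ī = 1 199 785 mm⁴.
Centroid: ȳ = ΣA·y / ΣA = 53.363 mm.
Transfer each piece to the horizontal axis through the centroid using Ī + A·d² with d = y − 53.363:
  rectangular body: d = -23.363 mm → contributes +5 836 326 mm⁴
  semicircular cap: d = 31.04 mm → contributes +6 203 718 mm⁴
Total I = 12 040 044 mm⁴.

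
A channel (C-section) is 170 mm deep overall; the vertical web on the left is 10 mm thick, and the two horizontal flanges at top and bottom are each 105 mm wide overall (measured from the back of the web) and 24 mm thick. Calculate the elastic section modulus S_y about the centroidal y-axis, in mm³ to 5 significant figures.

Break the section into simple shapes (no overlaps), measuring from the bottom-left corner of the bounding box.
Web: 10 × 170, A = 1 700 mm², x = 5 mm, Ī = 14166.67 mm⁴.
Top flange (beyond web): 95 × 24, A = 2 280 mm², x = 57.5 mm, Ī = 1 714 750 mm⁴.
Bottom flange (beyond web): 95 × 24, A = 2 280 mm², x = 57.5 mm, Ī = 1 714 750 mm⁴.
Centroid: x̄ = ΣA·x / ΣA = 43.24281 mm.
Transfer each piece to the centroidal y-axis using Ī + A·d² with d = x − 43.24281:
  web: d = -38.24281 mm → contributes +2 500 438 mm⁴
  top flange (beyond web): d = 14.25719 mm → contributes +2 178 200 mm⁴
  bottom flange (beyond web): d = 14.25719 mm → contributes +2 178 200 mm⁴
Total I = 6 856 838 mm⁴.
Extreme fibre distance c = 61.75719 mm; S = I/c = 111 029 mm³.

S_y ≈ 1.1103 × 10⁵ mm³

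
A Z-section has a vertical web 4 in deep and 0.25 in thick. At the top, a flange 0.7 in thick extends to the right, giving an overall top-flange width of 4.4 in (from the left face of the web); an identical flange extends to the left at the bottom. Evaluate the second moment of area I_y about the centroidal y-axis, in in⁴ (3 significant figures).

I_y ≈ 36.5 in⁴

Decompose the section into non-overlapping parts with the origin at the bottom-left of its bounding rectangle.
Web: 0.25 × 4, A = 1 in², x = 4.275 in, Ī = 0.0052083 in⁴.
Top flange (beyond web): 4.15 × 0.7, A = 2.905 in², x = 6.475 in, Ī = 4.1693 in⁴.
Bottom flange (beyond web): 4.15 × 0.7, A = 2.905 in², x = 2.075 in, Ī = 4.1693 in⁴.
Centroid: x̄ = ΣA·x / ΣA = 4.275 in.
Transfer each piece to the centroidal y-axis using Ī + A·d² with d = x − 4.275:
  web: d = 0 in → contributes +0.0052083 in⁴
  top flange (beyond web): d = 2.2 in → contributes +18.229 in⁴
  bottom flange (beyond web): d = -2.2 in → contributes +18.229 in⁴
Total I = 36.464 in⁴.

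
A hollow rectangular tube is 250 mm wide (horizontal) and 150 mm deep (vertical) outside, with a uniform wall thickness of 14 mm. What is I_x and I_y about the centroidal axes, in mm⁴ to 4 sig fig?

I_x ≈ 3.672 × 10⁷ mm⁴, I_y ≈ 8.408 × 10⁷ mm⁴

Decompose the section into non-overlapping parts with the origin at the bottom-left of its bounding rectangle.
Outer rectangle: 250 × 150, A = 37 500 mm², y = 75 mm, Ī = 70 312 500 mm⁴.
Inner void (subtracted): 222 × 122, A = 27 084 mm², y = 75 mm, Ī = 33 593 188 mm⁴.
By symmetry the centroid is at mid-height, ȳ = 75 mm.
All pieces are centred on the centroidal x-axis, so I = ΣĪ (holes subtracted) = 36 719 312 mm⁴.
Repeating about the centroidal y-axis gives I_y = 84 078 512 mm⁴.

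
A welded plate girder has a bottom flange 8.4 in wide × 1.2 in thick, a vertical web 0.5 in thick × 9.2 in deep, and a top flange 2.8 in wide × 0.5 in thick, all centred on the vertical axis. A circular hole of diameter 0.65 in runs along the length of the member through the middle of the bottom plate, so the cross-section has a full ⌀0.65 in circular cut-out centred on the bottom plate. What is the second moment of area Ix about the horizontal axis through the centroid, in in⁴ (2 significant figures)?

Split into non-overlapping primitives; take the origin at the lower-left of the bounding box.
Bottom plate: 8.4 × 1.2, A = 10.08 in², y = 0.6 in, Ī = 1.21 in⁴.
Web plate: 0.5 × 9.2, A = 4.6 in², y = 5.8 in, Ī = 32.45 in⁴.
Top plate: 2.8 × 0.5, A = 1.4 in², y = 10.65 in, Ī = 0.02917 in⁴.
Hole (subtracted): ⌀0.65, A = 0.3318 in², y = 0.6 in, Ī = 0.008762 in⁴.
Centroid: ȳ = ΣA·y / ΣA = 3.012 in.
Transfer each piece to the horizontal axis through the centroid using Ī + A·d² with d = y − 3.012:
  bottom plate: d = -2.412 in → contributes +59.87 in⁴
  web plate: d = 2.788 in → contributes +68.19 in⁴
  top plate: d = 7.638 in → contributes +81.7 in⁴
  hole: d = -2.412 in → contributes −1.94 in⁴
Total I = 207.8 in⁴.

Ix ≈ 210 in⁴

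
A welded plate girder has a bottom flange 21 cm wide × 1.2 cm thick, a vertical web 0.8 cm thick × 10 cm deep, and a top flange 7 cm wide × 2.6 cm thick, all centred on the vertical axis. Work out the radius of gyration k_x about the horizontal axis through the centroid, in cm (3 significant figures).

k_x ≈ 5.54 cm

Split into non-overlapping primitives; take the origin at the lower-left of the bounding box.
Bottom plate: 21 × 1.2, A = 25.2 cm², y = 0.6 cm, Ī = 3.024 cm⁴.
Web plate: 0.8 × 10, A = 8 cm², y = 6.2 cm, Ī = 66.667 cm⁴.
Top plate: 7 × 2.6, A = 18.2 cm², y = 12.5 cm, Ī = 10.253 cm⁴.
Centroid: ȳ = ΣA·y / ΣA = 5.6852 cm.
Transfer each piece to the horizontal axis through the centroid using Ī + A·d² with d = y − 5.6852:
  bottom plate: d = -5.0852 cm → contributes +654.68 cm⁴
  web plate: d = 0.51479 cm → contributes +68.787 cm⁴
  top plate: d = 6.8148 cm → contributes +855.48 cm⁴
Total I = 1 579 cm⁴.
Radius of gyration: k = √(I/A) = √(1 579 / 51.4) = 5.5425 cm.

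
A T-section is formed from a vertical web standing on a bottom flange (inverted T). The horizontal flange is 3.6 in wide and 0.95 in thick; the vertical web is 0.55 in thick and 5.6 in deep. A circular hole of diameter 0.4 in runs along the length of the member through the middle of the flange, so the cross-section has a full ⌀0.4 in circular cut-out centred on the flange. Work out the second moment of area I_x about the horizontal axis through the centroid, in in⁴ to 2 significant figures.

Break the section into simple shapes (no overlaps), measuring from the bottom-left corner of the bounding box.
Flange: 3.6 × 0.95, A = 3.42 in², y = 0.475 in, Ī = 0.2572 in⁴.
Web: 0.55 × 5.6, A = 3.08 in², y = 3.75 in, Ī = 8.049 in⁴.
Hole (subtracted): ⌀0.4, A = 0.1257 in², y = 0.475 in, Ī = 0.001257 in⁴.
Centroid: ȳ = ΣA·y / ΣA = 2.057 in.
Transfer each piece to the horizontal axis through the centroid using Ī + A·d² with d = y − 2.057:
  flange: d = -1.582 in → contributes +8.821 in⁴
  web: d = 1.693 in → contributes +16.87 in⁴
  hole: d = -1.582 in → contributes −0.3159 in⁴
Total I = 25.38 in⁴.

I_x ≈ 25 in⁴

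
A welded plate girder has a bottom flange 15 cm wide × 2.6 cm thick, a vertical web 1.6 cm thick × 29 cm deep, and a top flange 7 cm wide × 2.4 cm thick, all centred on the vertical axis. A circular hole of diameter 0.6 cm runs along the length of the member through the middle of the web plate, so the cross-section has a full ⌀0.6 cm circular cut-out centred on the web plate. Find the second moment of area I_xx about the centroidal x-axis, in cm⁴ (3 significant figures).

Treat the section as a set of non-overlapping primitives; coordinates are from the bounding-box lower-left.
Bottom plate: 15 × 2.6, A = 39 cm², y = 1.3 cm, Ī = 21.97 cm⁴.
Web plate: 1.6 × 29, A = 46.4 cm², y = 17.1 cm, Ī = 3251.9 cm⁴.
Top plate: 7 × 2.4, A = 16.8 cm², y = 32.8 cm, Ī = 8.064 cm⁴.
Hole (subtracted): ⌀0.6, A = 0.28274 cm², y = 17.1 cm, Ī = 0.0063617 cm⁴.
Centroid: ȳ = ΣA·y / ΣA = 13.642 cm.
Transfer each piece to the centroidal x-axis using Ī + A·d² with d = y − 13.642:
  bottom plate: d = -12.342 cm → contributes +5962.5 cm⁴
  web plate: d = 3.4581 cm → contributes +3806.7 cm⁴
  top plate: d = 19.158 cm → contributes +6174.2 cm⁴
  hole: d = 3.4581 cm → contributes −3.3875 cm⁴
Total I = 15 940 cm⁴.

I_xx ≈ 1.59 × 10⁴ cm⁴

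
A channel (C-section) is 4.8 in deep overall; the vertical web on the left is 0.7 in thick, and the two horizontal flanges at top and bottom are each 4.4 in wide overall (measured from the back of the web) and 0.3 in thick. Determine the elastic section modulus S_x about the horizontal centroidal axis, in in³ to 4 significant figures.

Treat the section as a set of non-overlapping primitives; coordinates are from the bounding-box lower-left.
Web: 0.7 × 4.8, A = 3.36 in², y = 2.4 in, Ī = 6.4512 in⁴.
Top flange (beyond web): 3.7 × 0.3, A = 1.11 in², y = 4.65 in, Ī = 0.008325 in⁴.
Bottom flange (beyond web): 3.7 × 0.3, A = 1.11 in², y = 0.15 in, Ī = 0.008325 in⁴.
By symmetry the centroid is at mid-height, ȳ = 2.4 in.
Transfer each piece to the horizontal centroidal axis using Ī + A·d² with d = y − 2.4:
  web: d = 0 in → contributes +6.4512 in⁴
  top flange (beyond web): d = 2.25 in → contributes +5.6277 in⁴
  bottom flange (beyond web): d = -2.25 in → contributes +5.6277 in⁴
Total I = 17.7066 in⁴.
Extreme fibre distance c = 2.4 in; S = I/c = 7.37775 in³.

S_x ≈ 7.378 in³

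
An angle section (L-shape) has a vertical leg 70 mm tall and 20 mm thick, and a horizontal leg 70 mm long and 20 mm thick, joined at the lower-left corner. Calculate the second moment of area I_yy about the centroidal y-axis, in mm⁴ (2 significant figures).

Decompose the section into non-overlapping parts with the origin at the bottom-left of its bounding rectangle.
Vertical leg: 20 × 70, A = 1 400 mm², x = 10 mm, Ī = 46 667 mm⁴.
Horizontal leg (remainder): 50 × 20, A = 1 000 mm², x = 45 mm, Ī = 208 333 mm⁴.
Centroid: x̄ = ΣA·x / ΣA = 24.58 mm.
Transfer each piece to the centroidal y-axis using Ī + A·d² with d = x − 24.58:
  vertical leg: d = -14.58 mm → contributes +344 410 mm⁴
  horizontal leg (remainder): d = 20.42 mm → contributes +625 174 mm⁴
Total I = 969 583 mm⁴.

I_yy ≈ 9.7 × 10⁵ mm⁴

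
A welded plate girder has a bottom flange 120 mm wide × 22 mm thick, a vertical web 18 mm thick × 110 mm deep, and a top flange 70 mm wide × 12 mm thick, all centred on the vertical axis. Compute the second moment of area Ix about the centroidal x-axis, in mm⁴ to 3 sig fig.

Ix ≈ 1.40 × 10⁷ mm⁴

Break the section into simple shapes (no overlaps), measuring from the bottom-left corner of the bounding box.
Bottom plate: 120 × 22, A = 2 640 mm², y = 11 mm, Ī = 106 480 mm⁴.
Web plate: 18 × 110, A = 1 980 mm², y = 77 mm, Ī = 1 996 500 mm⁴.
Top plate: 70 × 12, A = 840 mm², y = 138 mm, Ī = 10 080 mm⁴.
Centroid: ȳ = ΣA·y / ΣA = 54.473 mm.
Transfer each piece to the centroidal x-axis using Ī + A·d² with d = y − 54.473:
  bottom plate: d = -43.473 mm → contributes +5 095 712 mm⁴
  web plate: d = 22.527 mm → contributes +3 001 324 mm⁴
  top plate: d = 83.527 mm → contributes +5 870 624 mm⁴
Total I = 13 967 661 mm⁴.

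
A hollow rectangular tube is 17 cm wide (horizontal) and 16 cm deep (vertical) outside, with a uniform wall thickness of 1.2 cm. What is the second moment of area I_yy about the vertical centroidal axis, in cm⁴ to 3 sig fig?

I_yy ≈ 3020 cm⁴

Treat the section as a set of non-overlapping primitives; coordinates are from the bounding-box lower-left.
Outer rectangle: 17 × 16, A = 272 cm², x = 8.5 cm, Ī = 6550.7 cm⁴.
Inner void (subtracted): 14.6 × 13.6, A = 198.56 cm², x = 8.5 cm, Ī = 3527.1 cm⁴.
By symmetry the centroid is at mid-width, x̄ = 8.5 cm.
All pieces are centred on the vertical centroidal axis, so I = ΣĪ (holes subtracted) = 3023.6 cm⁴.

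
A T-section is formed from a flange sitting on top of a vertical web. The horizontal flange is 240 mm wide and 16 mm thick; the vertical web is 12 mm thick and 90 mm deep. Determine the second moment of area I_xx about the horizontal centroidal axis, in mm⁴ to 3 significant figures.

Treat the section as a set of non-overlapping primitives; coordinates are from the bounding-box lower-left.
Flange: 240 × 16, A = 3 840 mm², y = 98 mm, Ī = 81 920 mm⁴.
Web: 12 × 90, A = 1 080 mm², y = 45 mm, Ī = 729 000 mm⁴.
Centroid: ȳ = ΣA·y / ΣA = 86.366 mm.
Transfer each piece to the horizontal centroidal axis using Ī + A·d² with d = y − 86.366:
  flange: d = 11.634 mm → contributes +601 677 mm⁴
  web: d = -41.366 mm → contributes +2 577 025 mm⁴
Total I = 3 178 701 mm⁴.

I_xx ≈ 3.18 × 10⁶ mm⁴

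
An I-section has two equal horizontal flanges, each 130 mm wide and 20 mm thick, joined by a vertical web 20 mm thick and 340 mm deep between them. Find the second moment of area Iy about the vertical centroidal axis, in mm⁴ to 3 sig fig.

Split into non-overlapping primitives; take the origin at the lower-left of the bounding box.
Bottom flange: 130 × 20, A = 2 600 mm², x = 65 mm, Ī = 3 661 667 mm⁴.
Web: 20 × 340, A = 6 800 mm², x = 65 mm, Ī = 226 667 mm⁴.
Top flange: 130 × 20, A = 2 600 mm², x = 65 mm, Ī = 3 661 667 mm⁴.
By symmetry the centroid is at mid-width, x̄ = 65 mm.
All pieces are centred on the vertical centroidal axis, so I = ΣĪ = 7 550 000 mm⁴.

Iy ≈ 7.55 × 10⁶ mm⁴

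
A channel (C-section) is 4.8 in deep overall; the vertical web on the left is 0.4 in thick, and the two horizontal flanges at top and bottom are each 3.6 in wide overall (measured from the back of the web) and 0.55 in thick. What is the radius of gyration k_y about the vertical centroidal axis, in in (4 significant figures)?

Decompose the section into non-overlapping parts with the origin at the bottom-left of its bounding rectangle.
Web: 0.4 × 4.8, A = 1.92 in², x = 0.2 in, Ī = 0.0256 in⁴.
Top flange (beyond web): 3.2 × 0.55, A = 1.76 in², x = 2 in, Ī = 1.50187 in⁴.
Bottom flange (beyond web): 3.2 × 0.55, A = 1.76 in², x = 2 in, Ī = 1.50187 in⁴.
Centroid: x̄ = ΣA·x / ΣA = 1.36471 in.
Transfer each piece to the vertical centroidal axis using Ī + A·d² with d = x − 1.36471:
  web: d = -1.16471 in → contributes +2.63016 in⁴
  top flange (beyond web): d = 0.635294 in → contributes +2.2122 in⁴
  bottom flange (beyond web): d = 0.635294 in → contributes +2.2122 in⁴
Total I = 7.05456 in⁴.
Radius of gyration: k = √(I/A) = √(7.05456 / 5.44) = 1.13877 in.

k_y ≈ 1.139 in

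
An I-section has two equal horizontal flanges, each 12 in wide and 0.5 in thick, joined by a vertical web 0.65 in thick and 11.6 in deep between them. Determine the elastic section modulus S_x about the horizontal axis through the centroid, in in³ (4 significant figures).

Treat the section as a set of non-overlapping primitives; coordinates are from the bounding-box lower-left.
Bottom flange: 12 × 0.5, A = 6 in², y = 0.25 in, Ī = 0.125 in⁴.
Web: 0.65 × 11.6, A = 7.54 in², y = 6.3 in, Ī = 84.5485 in⁴.
Top flange: 12 × 0.5, A = 6 in², y = 12.35 in, Ī = 0.125 in⁴.
By symmetry the centroid is at mid-height, ȳ = 6.3 in.
Transfer each piece to the horizontal axis through the centroid using Ī + A·d² with d = y − 6.3:
  bottom flange: d = -6.05 in → contributes +219.74 in⁴
  web: d = 0 in → contributes +84.5485 in⁴
  top flange: d = 6.05 in → contributes +219.74 in⁴
Total I = 524.029 in⁴.
Extreme fibre distance c = 6.3 in; S = I/c = 83.1791 in³.

S_x ≈ 83.18 in³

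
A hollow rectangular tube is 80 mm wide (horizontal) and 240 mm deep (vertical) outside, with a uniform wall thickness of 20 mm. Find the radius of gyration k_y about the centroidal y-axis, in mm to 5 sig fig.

Decompose the section into non-overlapping parts with the origin at the bottom-left of its bounding rectangle.
Outer rectangle: 80 × 240, A = 19 200 mm², x = 40 mm, Ī = 10 240 000 mm⁴.
Inner void (subtracted): 40 × 200, A = 8 000 mm², x = 40 mm, Ī = 1 066 667 mm⁴.
By symmetry the centroid is at mid-width, x̄ = 40 mm.
All pieces are centred on the centroidal y-axis, so I = ΣĪ (holes subtracted) = 9 173 333 mm⁴.
Radius of gyration: k = √(I/A) = √(9 173 333 / 11 200) = 28.61901 mm.

k_y ≈ 28.619 mm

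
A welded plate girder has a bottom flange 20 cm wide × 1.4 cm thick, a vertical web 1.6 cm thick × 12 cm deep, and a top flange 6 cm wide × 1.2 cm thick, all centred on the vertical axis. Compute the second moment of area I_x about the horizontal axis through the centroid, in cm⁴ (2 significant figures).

Break the section into simple shapes (no overlaps), measuring from the bottom-left corner of the bounding box.
Bottom plate: 20 × 1.4, A = 28 cm², y = 0.7 cm, Ī = 4.573 cm⁴.
Web plate: 1.6 × 12, A = 19.2 cm², y = 7.4 cm, Ī = 230.4 cm⁴.
Top plate: 6 × 1.2, A = 7.2 cm², y = 14 cm, Ī = 0.864 cm⁴.
Centroid: ȳ = ΣA·y / ΣA = 4.825 cm.
Transfer each piece to the horizontal axis through the centroid using Ī + A·d² with d = y − 4.825:
  bottom plate: d = -4.125 cm → contributes +481 cm⁴
  web plate: d = 2.575 cm → contributes +357.7 cm⁴
  top plate: d = 9.175 cm → contributes +607 cm⁴
Total I = 1 446 cm⁴.

I_x ≈ 1400 cm⁴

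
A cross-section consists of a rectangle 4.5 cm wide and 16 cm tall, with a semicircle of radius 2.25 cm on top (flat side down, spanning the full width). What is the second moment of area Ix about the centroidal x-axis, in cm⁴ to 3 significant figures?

Split into non-overlapping primitives; take the origin at the lower-left of the bounding box.
Rectangular body: 4.5 × 16, A = 72 cm², y = 8 cm, Ī = 1 536 cm⁴.
Semicircular cap: semicircle r = 2.25, A = 7.9522 cm², y = 16.955 cm, Ī = 2.813 cm⁴.
Centroid: ȳ = ΣA·y / ΣA = 8.8907 cm.
Transfer each piece to the centroidal x-axis using Ī + A·d² with d = y − 8.8907:
  rectangular body: d = -0.89067 cm → contributes +1593.1 cm⁴
  semicircular cap: d = 8.0643 cm → contributes +519.96 cm⁴
Total I = 2113.1 cm⁴.

Ix ≈ 2110 cm⁴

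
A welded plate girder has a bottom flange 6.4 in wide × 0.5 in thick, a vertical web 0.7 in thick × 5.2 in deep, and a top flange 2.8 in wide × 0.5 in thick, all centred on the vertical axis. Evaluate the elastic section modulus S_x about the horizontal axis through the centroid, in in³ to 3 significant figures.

Treat the section as a set of non-overlapping primitives; coordinates are from the bounding-box lower-left.
Bottom plate: 6.4 × 0.5, A = 3.2 in², y = 0.25 in, Ī = 0.066667 in⁴.
Web plate: 0.7 × 5.2, A = 3.64 in², y = 3.1 in, Ī = 8.2021 in⁴.
Top plate: 2.8 × 0.5, A = 1.4 in², y = 5.95 in, Ī = 0.029167 in⁴.
Centroid: ȳ = ΣA·y / ΣA = 2.4774 in.
Transfer each piece to the horizontal axis through the centroid using Ī + A·d² with d = y − 2.4774:
  bottom plate: d = -2.2274 in → contributes +15.943 in⁴
  web plate: d = 0.62257 in → contributes +9.613 in⁴
  top plate: d = 3.4726 in → contributes +16.911 in⁴
Total I = 42.468 in⁴.
Extreme fibre distance c = 3.7226 in; S = I/c = 11.408 in³.

S_x ≈ 11.4 in³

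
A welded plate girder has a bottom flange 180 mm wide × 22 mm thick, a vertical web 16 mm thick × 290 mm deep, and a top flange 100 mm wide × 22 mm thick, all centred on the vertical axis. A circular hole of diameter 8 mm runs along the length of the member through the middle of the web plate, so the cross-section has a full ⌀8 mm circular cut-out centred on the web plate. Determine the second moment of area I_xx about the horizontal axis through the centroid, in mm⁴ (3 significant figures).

I_xx ≈ 1.76 × 10⁸ mm⁴

Break the section into simple shapes (no overlaps), measuring from the bottom-left corner of the bounding box.
Bottom plate: 180 × 22, A = 3 960 mm², y = 11 mm, Ī = 159 720 mm⁴.
Web plate: 16 × 290, A = 4 640 mm², y = 167 mm, Ī = 32 518 667 mm⁴.
Top plate: 100 × 22, A = 2 200 mm², y = 323 mm, Ī = 88 733 mm⁴.
Hole (subtracted): ⌀8, A = 50.265 mm², y = 167 mm, Ī = 201.06 mm⁴.
Centroid: ȳ = ΣA·y / ΣA = 141.46 mm.
Transfer each piece to the horizontal axis through the centroid using Ī + A·d² with d = y − 141.46:
  bottom plate: d = -130.46 mm → contributes +67 557 042 mm⁴
  web plate: d = 25.541 mm → contributes +35 545 559 mm⁴
  top plate: d = 181.54 mm → contributes +72 594 506 mm⁴
  hole: d = 25.541 mm → contributes −32 992 mm⁴
Total I = 175 664 116 mm⁴.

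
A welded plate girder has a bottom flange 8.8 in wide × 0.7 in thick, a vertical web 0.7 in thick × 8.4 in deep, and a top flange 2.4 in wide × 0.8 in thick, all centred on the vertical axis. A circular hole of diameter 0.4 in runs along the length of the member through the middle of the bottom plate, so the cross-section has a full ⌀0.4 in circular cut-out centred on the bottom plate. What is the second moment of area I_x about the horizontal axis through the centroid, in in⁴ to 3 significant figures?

Treat the section as a set of non-overlapping primitives; coordinates are from the bounding-box lower-left.
Bottom plate: 8.8 × 0.7, A = 6.16 in², y = 0.35 in, Ī = 0.25153 in⁴.
Web plate: 0.7 × 8.4, A = 5.88 in², y = 4.9 in, Ī = 34.574 in⁴.
Top plate: 2.4 × 0.8, A = 1.92 in², y = 9.5 in, Ī = 0.1024 in⁴.
Hole (subtracted): ⌀0.4, A = 0.12566 in², y = 0.35 in, Ī = 0.0012566 in⁴.
Centroid: ȳ = ΣA·y / ΣA = 3.5538 in.
Transfer each piece to the horizontal axis through the centroid using Ī + A·d² with d = y − 3.5538:
  bottom plate: d = -3.2038 in → contributes +63.479 in⁴
  web plate: d = 1.3462 in → contributes +45.231 in⁴
  top plate: d = 5.9462 in → contributes +67.989 in⁴
  hole: d = -3.2038 in → contributes −1.2911 in⁴
Total I = 175.41 in⁴.

I_x ≈ 175 in⁴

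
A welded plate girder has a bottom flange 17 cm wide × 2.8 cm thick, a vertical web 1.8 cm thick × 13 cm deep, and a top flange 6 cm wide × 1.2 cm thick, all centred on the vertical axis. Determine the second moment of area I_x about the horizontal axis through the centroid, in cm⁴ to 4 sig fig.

Split into non-overlapping primitives; take the origin at the lower-left of the bounding box.
Bottom plate: 17 × 2.8, A = 47.6 cm², y = 1.4 cm, Ī = 31.0987 cm⁴.
Web plate: 1.8 × 13, A = 23.4 cm², y = 9.3 cm, Ī = 329.55 cm⁴.
Top plate: 6 × 1.2, A = 7.2 cm², y = 16.4 cm, Ī = 0.864 cm⁴.
Centroid: ȳ = ΣA·y / ΣA = 5.14501 cm.
Transfer each piece to the horizontal axis through the centroid using Ī + A·d² with d = y − 5.14501:
  bottom plate: d = -3.74501 cm → contributes +698.694 cm⁴
  web plate: d = 4.15499 cm → contributes +733.526 cm⁴
  top plate: d = 11.255 cm → contributes +912.922 cm⁴
Total I = 2345.14 cm⁴.

I_x ≈ 2345 cm⁴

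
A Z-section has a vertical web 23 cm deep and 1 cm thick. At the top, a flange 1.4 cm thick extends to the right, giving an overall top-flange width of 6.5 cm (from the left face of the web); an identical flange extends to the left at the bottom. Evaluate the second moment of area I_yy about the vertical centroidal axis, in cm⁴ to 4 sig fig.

Break the section into simple shapes (no overlaps), measuring from the bottom-left corner of the bounding box.
Web: 1 × 23, A = 23 cm², x = 6 cm, Ī = 1.91667 cm⁴.
Top flange (beyond web): 5.5 × 1.4, A = 7.7 cm², x = 9.25 cm, Ī = 19.4104 cm⁴.
Bottom flange (beyond web): 5.5 × 1.4, A = 7.7 cm², x = 2.75 cm, Ī = 19.4104 cm⁴.
Centroid: x̄ = ΣA·x / ΣA = 6 cm.
Transfer each piece to the vertical centroidal axis using Ī + A·d² with d = x − 6:
  web: d = 0 cm → contributes +1.91667 cm⁴
  top flange (beyond web): d = 3.25 cm → contributes +100.742 cm⁴
  bottom flange (beyond web): d = -3.25 cm → contributes +100.742 cm⁴
Total I = 203.4 cm⁴.

I_yy ≈ 203.4 cm⁴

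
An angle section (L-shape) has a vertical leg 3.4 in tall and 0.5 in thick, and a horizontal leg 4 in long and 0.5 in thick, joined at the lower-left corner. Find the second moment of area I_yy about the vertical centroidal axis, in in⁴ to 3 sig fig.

I_yy ≈ 5.27 in⁴

Split into non-overlapping primitives; take the origin at the lower-left of the bounding box.
Vertical leg: 0.5 × 3.4, A = 1.7 in², x = 0.25 in, Ī = 0.035417 in⁴.
Horizontal leg (remainder): 3.5 × 0.5, A = 1.75 in², x = 2.25 in, Ī = 1.7865 in⁴.
Centroid: x̄ = ΣA·x / ΣA = 1.2645 in.
Transfer each piece to the vertical centroidal axis using Ī + A·d² with d = x − 1.2645:
  vertical leg: d = -1.0145 in → contributes +1.785 in⁴
  horizontal leg (remainder): d = 0.98551 in → contributes +3.4861 in⁴
Total I = 5.2712 in⁴.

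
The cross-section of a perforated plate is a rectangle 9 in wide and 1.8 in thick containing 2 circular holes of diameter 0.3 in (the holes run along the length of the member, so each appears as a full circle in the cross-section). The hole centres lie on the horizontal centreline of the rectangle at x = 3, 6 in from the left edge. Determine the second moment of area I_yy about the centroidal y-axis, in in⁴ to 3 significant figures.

I_yy ≈ 109 in⁴

Split into non-overlapping primitives; take the origin at the lower-left of the bounding box.
Plate: 9 × 1.8, A = 16.2 in², x = 4.5 in, Ī = 109.35 in⁴.
Hole 1 (subtracted): ⌀0.3, A = 0.070686 in², x = 3 in, Ī = 0.00039761 in⁴.
Hole 2 (subtracted): ⌀0.3, A = 0.070686 in², x = 6 in, Ī = 0.00039761 in⁴.
By symmetry the centroid is at mid-width, x̄ = 4.5 in.
Transfer each piece to the centroidal y-axis using Ī + A·d² with d = x − 4.5:
  plate: d = 0 in → contributes +109.35 in⁴
  hole 1: d = -1.5 in → contributes −0.15944 in⁴
  hole 2: d = 1.5 in → contributes −0.15944 in⁴
Total I = 109.03 in⁴.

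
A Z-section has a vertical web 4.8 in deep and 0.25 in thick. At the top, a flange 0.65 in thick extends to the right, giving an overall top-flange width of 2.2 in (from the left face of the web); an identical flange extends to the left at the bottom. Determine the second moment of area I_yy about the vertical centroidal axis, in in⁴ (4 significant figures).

Break the section into simple shapes (no overlaps), measuring from the bottom-left corner of the bounding box.
Web: 0.25 × 4.8, A = 1.2 in², x = 2.075 in, Ī = 0.00625 in⁴.
Top flange (beyond web): 1.95 × 0.65, A = 1.2675 in², x = 3.175 in, Ī = 0.401639 in⁴.
Bottom flange (beyond web): 1.95 × 0.65, A = 1.2675 in², x = 0.975 in, Ī = 0.401639 in⁴.
Centroid: x̄ = ΣA·x / ΣA = 2.075 in.
Transfer each piece to the vertical centroidal axis using Ī + A·d² with d = x − 2.075:
  web: d = 0 in → contributes +0.00625 in⁴
  top flange (beyond web): d = 1.1 in → contributes +1.93531 in⁴
  bottom flange (beyond web): d = -1.1 in → contributes +1.93531 in⁴
Total I = 3.87688 in⁴.

I_yy ≈ 3.877 in⁴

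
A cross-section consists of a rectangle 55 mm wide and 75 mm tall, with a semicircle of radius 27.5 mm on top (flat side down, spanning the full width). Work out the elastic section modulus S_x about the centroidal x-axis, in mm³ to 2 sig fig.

S_x ≈ 7.8 × 10⁴ mm³

Break the section into simple shapes (no overlaps), measuring from the bottom-left corner of the bounding box.
Rectangular body: 55 × 75, A = 4 125 mm², y = 37.5 mm, Ī = 1 933 594 mm⁴.
Semicircular cap: semicircle r = 27.5, A = 1 188 mm², y = 86.67 mm, Ī = 62 772 mm⁴.
Centroid: ȳ = ΣA·y / ΣA = 48.49 mm.
Transfer each piece to the centroidal x-axis using Ī + A·d² with d = y − 48.49:
  rectangular body: d = -10.99 mm → contributes +2 432 195 mm⁴
  semicircular cap: d = 38.18 mm → contributes +1 794 150 mm⁴
Total I = 4 226 345 mm⁴.
Extreme fibre distance c = 54.01 mm; S = I/c = 78 257 mm³.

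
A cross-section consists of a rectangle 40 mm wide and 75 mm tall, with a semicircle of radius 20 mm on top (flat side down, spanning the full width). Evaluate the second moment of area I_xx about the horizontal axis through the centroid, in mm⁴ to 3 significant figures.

I_xx ≈ 2.52 × 10⁶ mm⁴

Break the section into simple shapes (no overlaps), measuring from the bottom-left corner of the bounding box.
Rectangular body: 40 × 75, A = 3 000 mm², y = 37.5 mm, Ī = 1 406 250 mm⁴.
Semicircular cap: semicircle r = 20, A = 628.32 mm², y = 83.488 mm, Ī = 17 561 mm⁴.
Centroid: ȳ = ΣA·y / ΣA = 45.464 mm.
Transfer each piece to the horizontal axis through the centroid using Ī + A·d² with d = y − 45.464:
  rectangular body: d = -7.9638 mm → contributes +1 596 517 mm⁴
  semicircular cap: d = 38.024 mm → contributes +926 021 mm⁴
Total I = 2 522 538 mm⁴.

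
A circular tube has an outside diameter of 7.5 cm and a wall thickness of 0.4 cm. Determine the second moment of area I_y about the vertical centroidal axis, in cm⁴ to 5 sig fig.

I_y ≈ 56.399 cm⁴

Decompose the section into non-overlapping parts with the origin at the bottom-left of its bounding rectangle.
Outer circle: ⌀7.5, A = 44.17865 cm², x = 3.75 cm, Ī = 155.3156 cm⁴.
Bore (subtracted): ⌀6.7, A = 35.25652 cm², x = 3.75 cm, Ī = 98.91658 cm⁴.
By symmetry the centroid is at mid-width, x̄ = 3.75 cm.
All pieces are centred on the vertical centroidal axis, so I = ΣĪ (holes subtracted) = 56.39897 cm⁴.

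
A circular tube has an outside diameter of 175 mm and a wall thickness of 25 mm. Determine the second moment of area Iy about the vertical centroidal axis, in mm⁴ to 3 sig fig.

Iy ≈ 3.41 × 10⁷ mm⁴

Split into non-overlapping primitives; take the origin at the lower-left of the bounding box.
Outer circle: ⌀175, A = 24 053 mm², x = 87.5 mm, Ī = 46 038 598 mm⁴.
Bore (subtracted): ⌀125, A = 12 272 mm², x = 87.5 mm, Ī = 11 984 225 mm⁴.
By symmetry the centroid is at mid-width, x̄ = 87.5 mm.
All pieces are centred on the vertical centroidal axis, so I = ΣĪ (holes subtracted) = 34 054 373 mm⁴.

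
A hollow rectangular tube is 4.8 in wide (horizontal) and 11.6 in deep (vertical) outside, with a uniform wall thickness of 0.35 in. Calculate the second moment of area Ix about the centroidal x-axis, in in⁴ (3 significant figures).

Treat the section as a set of non-overlapping primitives; coordinates are from the bounding-box lower-left.
Outer rectangle: 4.8 × 11.6, A = 55.68 in², y = 5.8 in, Ī = 624.36 in⁴.
Inner void (subtracted): 4.1 × 10.9, A = 44.69 in², y = 5.8 in, Ī = 442.47 in⁴.
By symmetry the centroid is at mid-height, ȳ = 5.8 in.
All pieces are centred on the centroidal x-axis, so I = ΣĪ (holes subtracted) = 181.89 in⁴.

Ix ≈ 182 in⁴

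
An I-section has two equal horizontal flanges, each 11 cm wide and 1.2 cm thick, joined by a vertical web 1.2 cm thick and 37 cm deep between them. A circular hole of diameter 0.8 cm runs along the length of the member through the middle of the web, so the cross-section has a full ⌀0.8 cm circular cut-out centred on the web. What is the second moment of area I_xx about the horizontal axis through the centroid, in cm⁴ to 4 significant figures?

Decompose the section into non-overlapping parts with the origin at the bottom-left of its bounding rectangle.
Bottom flange: 11 × 1.2, A = 13.2 cm², y = 0.6 cm, Ī = 1.584 cm⁴.
Web: 1.2 × 37, A = 44.4 cm², y = 19.7 cm, Ī = 5065.3 cm⁴.
Top flange: 11 × 1.2, A = 13.2 cm², y = 38.8 cm, Ī = 1.584 cm⁴.
Hole (subtracted): ⌀0.8, A = 0.502655 cm², y = 19.7 cm, Ī = 0.0201062 cm⁴.
By symmetry the centroid is at mid-height, ȳ = 19.7 cm.
Transfer each piece to the horizontal axis through the centroid using Ī + A·d² with d = y − 19.7:
  bottom flange: d = -19.1 cm → contributes +4817.08 cm⁴
  web: d = 0 cm → contributes +5065.3 cm⁴
  top flange: d = 19.1 cm → contributes +4817.08 cm⁴
  hole: d = 0 cm → contributes −0.0201062 cm⁴
Total I = 14699.4 cm⁴.

I_xx ≈ 1.470 × 10⁴ cm⁴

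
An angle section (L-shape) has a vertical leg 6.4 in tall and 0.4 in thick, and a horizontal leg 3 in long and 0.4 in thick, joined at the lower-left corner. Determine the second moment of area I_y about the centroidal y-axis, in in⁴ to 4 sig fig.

I_y ≈ 2.284 in⁴

Split into non-overlapping primitives; take the origin at the lower-left of the bounding box.
Vertical leg: 0.4 × 6.4, A = 2.56 in², x = 0.2 in, Ī = 0.0341333 in⁴.
Horizontal leg (remainder): 2.6 × 0.4, A = 1.04 in², x = 1.7 in, Ī = 0.585867 in⁴.
Centroid: x̄ = ΣA·x / ΣA = 0.633333 in.
Transfer each piece to the centroidal y-axis using Ī + A·d² with d = x − 0.633333:
  vertical leg: d = -0.433333 in → contributes +0.514844 in⁴
  horizontal leg (remainder): d = 1.06667 in → contributes +1.76916 in⁴
Total I = 2.284 in⁴.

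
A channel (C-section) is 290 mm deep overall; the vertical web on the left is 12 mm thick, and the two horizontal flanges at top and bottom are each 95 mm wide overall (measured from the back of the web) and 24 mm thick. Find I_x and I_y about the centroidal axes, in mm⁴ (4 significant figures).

Break the section into simple shapes (no overlaps), measuring from the bottom-left corner of the bounding box.
Web: 12 × 290, A = 3 480 mm², y = 145 mm, Ī = 24 389 000 mm⁴.
Top flange (beyond web): 83 × 24, A = 1 992 mm², y = 278 mm, Ī = 95 616 mm⁴.
Bottom flange (beyond web): 83 × 24, A = 1 992 mm², y = 12 mm, Ī = 95 616 mm⁴.
By symmetry the centroid is at mid-height, ȳ = 145 mm.
Transfer each piece to the centroidal x-axis using Ī + A·d² with d = y − 145:
  web: d = 0 mm → contributes +24 389 000 mm⁴
  top flange (beyond web): d = 133 mm → contributes +35 332 104 mm⁴
  bottom flange (beyond web): d = -133 mm → contributes +35 332 104 mm⁴
Total I = 95 053 208 mm⁴.
For the y-axis: x̄ = 31.3537 mm.
Repeating about the centroidal y-axis gives I_y = 6 519 874 mm⁴.

I_x ≈ 9.505 × 10⁷ mm⁴, I_y ≈ 6.520 × 10⁶ mm⁴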